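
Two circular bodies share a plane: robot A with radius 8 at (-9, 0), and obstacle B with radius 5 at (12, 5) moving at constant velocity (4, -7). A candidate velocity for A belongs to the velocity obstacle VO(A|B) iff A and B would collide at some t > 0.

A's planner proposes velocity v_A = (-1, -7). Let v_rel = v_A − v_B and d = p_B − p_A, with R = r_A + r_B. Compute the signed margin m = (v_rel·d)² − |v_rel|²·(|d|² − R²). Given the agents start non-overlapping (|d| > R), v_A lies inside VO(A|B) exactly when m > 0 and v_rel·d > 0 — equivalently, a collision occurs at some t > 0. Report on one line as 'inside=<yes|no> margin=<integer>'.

d = (21, 5),  |d|² = 466;  R = 8+5 = 13,  c = 466−13² = 297
v_rel = (-5, 0),  |v_rel|² = 25;  v_rel·d = (-5)·(21) + (0)·(5) = -105
25·t² + 210·t + 297 = 0  ⇒  m = (-105)² − 25·297 = 3600
m = 3600 > 0,  v_rel·d = -105 < 0  ⇒  outside

inside=no margin=3600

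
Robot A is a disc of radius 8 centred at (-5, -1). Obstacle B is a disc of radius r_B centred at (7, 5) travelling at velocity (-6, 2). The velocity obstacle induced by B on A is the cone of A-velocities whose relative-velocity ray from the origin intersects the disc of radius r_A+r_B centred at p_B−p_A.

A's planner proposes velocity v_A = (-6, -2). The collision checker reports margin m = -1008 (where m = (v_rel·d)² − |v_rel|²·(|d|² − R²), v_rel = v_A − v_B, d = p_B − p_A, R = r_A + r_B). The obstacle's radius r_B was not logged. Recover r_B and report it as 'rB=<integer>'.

m = -1008
d = (12, 6);  v_rel = (0, -4),  |v_rel|² = 16
v_rel×d = (0)·(6) − (-4)·(12) = 48
since m = R²·16 − 48²:  R² = (2304 + -1008) / 16 = 81
R = √81 = 9  ⇒  r_B = 9 − 8 = 1

rB=1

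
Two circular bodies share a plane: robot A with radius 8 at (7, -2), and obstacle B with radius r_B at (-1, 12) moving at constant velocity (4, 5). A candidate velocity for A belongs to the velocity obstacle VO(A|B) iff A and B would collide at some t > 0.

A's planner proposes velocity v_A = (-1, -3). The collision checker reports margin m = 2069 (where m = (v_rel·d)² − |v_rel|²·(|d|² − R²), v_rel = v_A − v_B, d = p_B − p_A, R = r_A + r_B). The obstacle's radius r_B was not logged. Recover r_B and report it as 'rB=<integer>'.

m = 2069
d = (-8, 14);  v_rel = (-5, -8),  |v_rel|² = 89
v_rel×d = (-5)·(14) − (-8)·(-8) = -134
since m = R²·89 − (-134)²:  R² = (17956 + 2069) / 89 = 225
R = √225 = 15  ⇒  r_B = 15 − 8 = 7

rB=7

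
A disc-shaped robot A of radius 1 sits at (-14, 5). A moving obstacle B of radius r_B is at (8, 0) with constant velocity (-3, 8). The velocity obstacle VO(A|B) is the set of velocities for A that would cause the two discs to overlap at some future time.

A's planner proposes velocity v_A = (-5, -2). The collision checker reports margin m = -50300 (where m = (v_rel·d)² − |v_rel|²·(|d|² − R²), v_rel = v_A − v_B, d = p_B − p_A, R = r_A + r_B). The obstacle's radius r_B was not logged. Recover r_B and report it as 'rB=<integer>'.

m = -50300
d = (22, -5);  v_rel = (-2, -10),  |v_rel|² = 104
v_rel×d = (-2)·(-5) − (-10)·(22) = 230
since m = R²·104 − 230²:  R² = (52900 + -50300) / 104 = 25
R = √25 = 5  ⇒  r_B = 5 − 1 = 4

rB=4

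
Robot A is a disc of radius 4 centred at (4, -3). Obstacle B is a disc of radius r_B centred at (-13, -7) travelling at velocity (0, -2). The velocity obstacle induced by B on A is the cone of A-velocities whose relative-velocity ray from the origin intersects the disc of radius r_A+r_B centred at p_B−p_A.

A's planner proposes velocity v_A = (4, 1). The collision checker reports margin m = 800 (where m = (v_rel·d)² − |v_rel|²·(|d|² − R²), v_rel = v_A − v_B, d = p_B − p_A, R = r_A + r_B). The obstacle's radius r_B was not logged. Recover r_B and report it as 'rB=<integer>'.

m = 800
d = (-17, -4);  v_rel = (4, 3),  |v_rel|² = 25
v_rel×d = (4)·(-4) − (3)·(-17) = 35
since m = R²·25 − 35²:  R² = (1225 + 800) / 25 = 81
R = √81 = 9  ⇒  r_B = 9 − 4 = 5

rB=5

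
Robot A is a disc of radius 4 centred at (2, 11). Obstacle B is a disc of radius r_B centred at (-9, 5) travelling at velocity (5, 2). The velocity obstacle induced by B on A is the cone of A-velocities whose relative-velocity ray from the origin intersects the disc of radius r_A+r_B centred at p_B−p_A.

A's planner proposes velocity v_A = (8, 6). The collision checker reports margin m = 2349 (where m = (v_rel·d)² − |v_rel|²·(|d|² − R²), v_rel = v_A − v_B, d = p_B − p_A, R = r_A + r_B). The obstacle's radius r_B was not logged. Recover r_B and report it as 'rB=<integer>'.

m = 2349
d = (-11, -6);  v_rel = (3, 4),  |v_rel|² = 25
v_rel×d = (3)·(-6) − (4)·(-11) = 26
since m = R²·25 − 26²:  R² = (676 + 2349) / 25 = 121
R = √121 = 11  ⇒  r_B = 11 − 4 = 7

rB=7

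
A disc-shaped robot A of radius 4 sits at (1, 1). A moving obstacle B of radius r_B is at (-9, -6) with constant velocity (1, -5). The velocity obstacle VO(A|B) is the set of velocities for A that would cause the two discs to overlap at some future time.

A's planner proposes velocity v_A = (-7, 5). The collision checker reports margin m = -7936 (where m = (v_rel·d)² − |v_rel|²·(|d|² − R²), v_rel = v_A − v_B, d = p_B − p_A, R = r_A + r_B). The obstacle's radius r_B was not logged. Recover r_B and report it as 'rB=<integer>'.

m = -7936
d = (-10, -7);  v_rel = (-8, 10),  |v_rel|² = 164
v_rel×d = (-8)·(-7) − (10)·(-10) = 156
since m = R²·164 − 156²:  R² = (24336 + -7936) / 164 = 100
R = √100 = 10  ⇒  r_B = 10 − 4 = 6

rB=6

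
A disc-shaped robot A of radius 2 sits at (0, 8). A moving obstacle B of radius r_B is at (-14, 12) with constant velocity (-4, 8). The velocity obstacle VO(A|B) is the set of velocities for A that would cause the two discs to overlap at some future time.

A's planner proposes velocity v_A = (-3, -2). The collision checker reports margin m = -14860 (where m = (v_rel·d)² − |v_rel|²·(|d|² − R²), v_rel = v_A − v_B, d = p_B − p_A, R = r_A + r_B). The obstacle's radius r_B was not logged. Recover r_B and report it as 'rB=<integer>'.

m = -14860
d = (-14, 4);  v_rel = (1, -10),  |v_rel|² = 101
v_rel×d = (1)·(4) − (-10)·(-14) = -136
since m = R²·101 − (-136)²:  R² = (18496 + -14860) / 101 = 36
R = √36 = 6  ⇒  r_B = 6 − 2 = 4

rB=4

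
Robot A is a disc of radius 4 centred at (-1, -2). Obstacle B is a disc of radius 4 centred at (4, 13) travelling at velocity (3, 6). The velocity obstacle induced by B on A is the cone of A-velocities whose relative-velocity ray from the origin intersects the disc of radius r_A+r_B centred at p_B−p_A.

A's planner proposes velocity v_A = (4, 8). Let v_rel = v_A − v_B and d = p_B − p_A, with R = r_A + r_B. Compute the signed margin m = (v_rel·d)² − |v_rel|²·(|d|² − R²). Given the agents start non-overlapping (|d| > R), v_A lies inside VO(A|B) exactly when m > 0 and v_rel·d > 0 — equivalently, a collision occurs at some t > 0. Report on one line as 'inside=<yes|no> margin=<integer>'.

d = (5, 15),  |d|² = 250;  R = 4+4 = 8,  c = 250−8² = 186
v_rel = (1, 2),  |v_rel|² = 5;  v_rel·d = (1)·(5) + (2)·(15) = 35
5·t² − 70·t + 186 = 0  ⇒  m = 35² − 5·186 = 295
m = 295 > 0,  v_rel·d = 35 > 0  ⇒  inside

inside=yes margin=295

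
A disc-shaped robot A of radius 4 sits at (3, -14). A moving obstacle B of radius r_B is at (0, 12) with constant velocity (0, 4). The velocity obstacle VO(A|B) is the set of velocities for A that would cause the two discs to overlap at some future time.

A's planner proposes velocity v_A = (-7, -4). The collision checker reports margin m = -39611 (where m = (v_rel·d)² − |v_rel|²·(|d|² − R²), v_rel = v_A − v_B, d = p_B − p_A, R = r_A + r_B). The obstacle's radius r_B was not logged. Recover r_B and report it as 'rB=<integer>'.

m = -39611
d = (-3, 26);  v_rel = (-7, -8),  |v_rel|² = 113
v_rel×d = (-7)·(26) − (-8)·(-3) = -206
since m = R²·113 − (-206)²:  R² = (42436 + -39611) / 113 = 25
R = √25 = 5  ⇒  r_B = 5 − 4 = 1

rB=1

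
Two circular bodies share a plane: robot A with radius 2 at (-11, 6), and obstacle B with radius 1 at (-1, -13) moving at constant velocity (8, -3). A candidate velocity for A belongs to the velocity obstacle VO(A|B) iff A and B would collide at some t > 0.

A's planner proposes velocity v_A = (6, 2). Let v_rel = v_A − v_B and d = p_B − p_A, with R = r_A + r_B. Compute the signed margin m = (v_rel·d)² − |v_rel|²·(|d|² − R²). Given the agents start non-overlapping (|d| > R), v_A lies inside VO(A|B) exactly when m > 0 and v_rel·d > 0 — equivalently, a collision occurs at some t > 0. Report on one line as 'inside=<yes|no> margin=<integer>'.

d = (10, -19),  |d|² = 461;  R = 2+1 = 3,  c = 461−3² = 452
v_rel = (-2, 5),  |v_rel|² = 29;  v_rel·d = (-2)·(10) + (5)·(-19) = -115
29·t² + 230·t + 452 = 0  ⇒  m = (-115)² − 29·452 = 117
m = 117 > 0,  v_rel·d = -115 < 0  ⇒  outside

inside=no margin=117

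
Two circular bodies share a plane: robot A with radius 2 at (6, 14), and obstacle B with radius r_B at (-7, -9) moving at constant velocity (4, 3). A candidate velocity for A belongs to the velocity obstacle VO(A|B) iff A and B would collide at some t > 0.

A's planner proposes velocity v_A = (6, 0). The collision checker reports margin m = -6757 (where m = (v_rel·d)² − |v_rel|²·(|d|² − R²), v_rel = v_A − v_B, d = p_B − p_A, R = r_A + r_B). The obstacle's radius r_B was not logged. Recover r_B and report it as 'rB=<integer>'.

m = -6757
d = (-13, -23);  v_rel = (2, -3),  |v_rel|² = 13
v_rel×d = (2)·(-23) − (-3)·(-13) = -85
since m = R²·13 − (-85)²:  R² = (7225 + -6757) / 13 = 36
R = √36 = 6  ⇒  r_B = 6 − 2 = 4

rB=4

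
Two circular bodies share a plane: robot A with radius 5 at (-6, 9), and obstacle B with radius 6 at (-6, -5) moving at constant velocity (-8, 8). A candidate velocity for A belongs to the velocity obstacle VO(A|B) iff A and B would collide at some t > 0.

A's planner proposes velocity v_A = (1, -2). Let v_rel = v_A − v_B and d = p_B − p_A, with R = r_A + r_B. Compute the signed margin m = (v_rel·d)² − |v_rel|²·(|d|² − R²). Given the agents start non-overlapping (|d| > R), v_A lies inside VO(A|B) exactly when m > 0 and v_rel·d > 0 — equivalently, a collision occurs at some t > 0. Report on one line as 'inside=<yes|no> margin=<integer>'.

d = (0, -14),  |d|² = 196;  R = 5+6 = 11,  c = 196−11² = 75
v_rel = (9, -10),  |v_rel|² = 181;  v_rel·d = (9)·(0) + (-10)·(-14) = 140
181·t² − 280·t + 75 = 0  ⇒  m = 140² − 181·75 = 6025
m = 6025 > 0,  v_rel·d = 140 > 0  ⇒  inside

inside=yes margin=6025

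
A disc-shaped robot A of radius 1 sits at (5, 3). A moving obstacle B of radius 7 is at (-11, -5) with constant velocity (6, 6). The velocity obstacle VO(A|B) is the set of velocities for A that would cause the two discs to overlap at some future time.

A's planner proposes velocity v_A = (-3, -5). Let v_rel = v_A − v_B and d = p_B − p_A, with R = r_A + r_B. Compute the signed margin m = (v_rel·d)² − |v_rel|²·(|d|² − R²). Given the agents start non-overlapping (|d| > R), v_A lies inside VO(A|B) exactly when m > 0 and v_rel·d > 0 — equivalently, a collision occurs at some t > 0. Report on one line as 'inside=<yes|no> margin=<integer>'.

d = (-16, -8),  |d|² = 320;  R = 1+7 = 8,  c = 320−8² = 256
v_rel = (-9, -11),  |v_rel|² = 202;  v_rel·d = (-9)·(-16) + (-11)·(-8) = 232
202·t² − 464·t + 256 = 0  ⇒  m = 232² − 202·256 = 2112
m = 2112 > 0,  v_rel·d = 232 > 0  ⇒  inside

inside=yes margin=2112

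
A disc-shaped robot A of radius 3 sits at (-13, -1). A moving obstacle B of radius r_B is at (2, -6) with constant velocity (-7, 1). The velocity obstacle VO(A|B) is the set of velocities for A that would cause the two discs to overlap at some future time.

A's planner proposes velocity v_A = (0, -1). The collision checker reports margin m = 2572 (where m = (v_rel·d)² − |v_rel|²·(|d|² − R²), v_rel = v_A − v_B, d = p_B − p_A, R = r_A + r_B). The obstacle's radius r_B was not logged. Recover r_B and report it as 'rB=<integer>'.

m = 2572
d = (15, -5);  v_rel = (7, -2),  |v_rel|² = 53
v_rel×d = (7)·(-5) − (-2)·(15) = -5
since m = R²·53 − (-5)²:  R² = (25 + 2572) / 53 = 49
R = √49 = 7  ⇒  r_B = 7 − 3 = 4

rB=4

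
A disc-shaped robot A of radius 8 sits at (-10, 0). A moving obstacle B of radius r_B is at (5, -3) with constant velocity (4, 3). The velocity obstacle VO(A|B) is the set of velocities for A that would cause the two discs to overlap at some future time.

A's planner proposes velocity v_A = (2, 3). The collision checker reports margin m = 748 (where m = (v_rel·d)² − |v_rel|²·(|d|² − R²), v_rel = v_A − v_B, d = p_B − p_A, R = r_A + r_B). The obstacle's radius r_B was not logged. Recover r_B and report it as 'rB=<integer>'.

m = 748
d = (15, -3);  v_rel = (-2, 0),  |v_rel|² = 4
v_rel×d = (-2)·(-3) − (0)·(15) = 6
since m = R²·4 − 6²:  R² = (36 + 748) / 4 = 196
R = √196 = 14  ⇒  r_B = 14 − 8 = 6

rB=6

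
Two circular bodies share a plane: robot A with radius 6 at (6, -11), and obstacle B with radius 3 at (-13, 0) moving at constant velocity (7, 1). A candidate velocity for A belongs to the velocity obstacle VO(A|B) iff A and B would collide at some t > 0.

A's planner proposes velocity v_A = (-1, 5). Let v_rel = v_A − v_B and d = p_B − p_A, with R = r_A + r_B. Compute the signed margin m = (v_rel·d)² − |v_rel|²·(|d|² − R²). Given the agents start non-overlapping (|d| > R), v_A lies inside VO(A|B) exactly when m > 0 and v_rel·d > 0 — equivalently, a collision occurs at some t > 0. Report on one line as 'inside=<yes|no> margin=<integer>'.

d = (-19, 11),  |d|² = 482;  R = 6+3 = 9,  c = 482−9² = 401
v_rel = (-8, 4),  |v_rel|² = 80;  v_rel·d = (-8)·(-19) + (4)·(11) = 196
80·t² − 392·t + 401 = 0  ⇒  m = 196² − 80·401 = 6336
m = 6336 > 0,  v_rel·d = 196 > 0  ⇒  inside

inside=yes margin=6336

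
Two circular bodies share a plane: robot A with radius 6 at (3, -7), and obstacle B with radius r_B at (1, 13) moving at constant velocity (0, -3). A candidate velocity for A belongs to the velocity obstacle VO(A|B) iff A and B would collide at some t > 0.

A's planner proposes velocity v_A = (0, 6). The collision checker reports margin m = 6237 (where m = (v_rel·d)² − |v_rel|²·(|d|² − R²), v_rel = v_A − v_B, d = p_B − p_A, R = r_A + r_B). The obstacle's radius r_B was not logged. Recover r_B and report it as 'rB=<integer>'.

m = 6237
d = (-2, 20);  v_rel = (0, 9),  |v_rel|² = 81
v_rel×d = (0)·(20) − (9)·(-2) = 18
since m = R²·81 − 18²:  R² = (324 + 6237) / 81 = 81
R = √81 = 9  ⇒  r_B = 9 − 6 = 3

rB=3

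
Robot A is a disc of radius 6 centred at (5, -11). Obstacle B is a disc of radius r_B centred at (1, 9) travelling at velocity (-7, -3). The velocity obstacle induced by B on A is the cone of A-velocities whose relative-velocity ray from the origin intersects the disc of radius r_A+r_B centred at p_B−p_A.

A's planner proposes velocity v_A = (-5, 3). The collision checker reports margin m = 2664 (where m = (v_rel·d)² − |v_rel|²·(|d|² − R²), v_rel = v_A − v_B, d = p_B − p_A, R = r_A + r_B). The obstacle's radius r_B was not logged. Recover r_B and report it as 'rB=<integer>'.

m = 2664
d = (-4, 20);  v_rel = (2, 6),  |v_rel|² = 40
v_rel×d = (2)·(20) − (6)·(-4) = 64
since m = R²·40 − 64²:  R² = (4096 + 2664) / 40 = 169
R = √169 = 13  ⇒  r_B = 13 − 6 = 7

rB=7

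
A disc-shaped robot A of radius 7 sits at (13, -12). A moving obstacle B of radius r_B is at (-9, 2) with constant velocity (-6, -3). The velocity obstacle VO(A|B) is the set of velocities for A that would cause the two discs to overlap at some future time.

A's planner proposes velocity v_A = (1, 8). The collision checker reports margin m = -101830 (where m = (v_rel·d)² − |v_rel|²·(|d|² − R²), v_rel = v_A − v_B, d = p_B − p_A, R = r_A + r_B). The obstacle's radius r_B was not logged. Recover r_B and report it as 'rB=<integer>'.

m = -101830
d = (-22, 14);  v_rel = (7, 11),  |v_rel|² = 170
v_rel×d = (7)·(14) − (11)·(-22) = 340
since m = R²·170 − 340²:  R² = (115600 + -101830) / 170 = 81
R = √81 = 9  ⇒  r_B = 9 − 7 = 2

rB=2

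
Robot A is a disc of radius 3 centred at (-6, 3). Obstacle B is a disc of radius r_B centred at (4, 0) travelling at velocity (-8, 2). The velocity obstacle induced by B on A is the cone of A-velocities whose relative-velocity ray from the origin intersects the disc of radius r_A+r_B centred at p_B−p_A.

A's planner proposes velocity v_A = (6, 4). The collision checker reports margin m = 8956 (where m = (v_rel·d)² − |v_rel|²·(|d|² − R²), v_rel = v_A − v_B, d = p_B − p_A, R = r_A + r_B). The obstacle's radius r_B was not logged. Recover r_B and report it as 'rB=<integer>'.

m = 8956
d = (10, -3);  v_rel = (14, 2),  |v_rel|² = 200
v_rel×d = (14)·(-3) − (2)·(10) = -62
since m = R²·200 − (-62)²:  R² = (3844 + 8956) / 200 = 64
R = √64 = 8  ⇒  r_B = 8 − 3 = 5

rB=5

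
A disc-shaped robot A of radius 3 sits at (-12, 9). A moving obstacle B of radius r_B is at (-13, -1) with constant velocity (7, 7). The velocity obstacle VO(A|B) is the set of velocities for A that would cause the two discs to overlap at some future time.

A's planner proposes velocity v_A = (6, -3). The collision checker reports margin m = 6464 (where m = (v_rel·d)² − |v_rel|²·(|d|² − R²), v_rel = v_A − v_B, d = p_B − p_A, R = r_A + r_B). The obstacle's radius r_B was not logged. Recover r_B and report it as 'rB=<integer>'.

m = 6464
d = (-1, -10);  v_rel = (-1, -10),  |v_rel|² = 101
v_rel×d = (-1)·(-10) − (-10)·(-1) = 0
since m = R²·101 − 0²:  R² = (0 + 6464) / 101 = 64
R = √64 = 8  ⇒  r_B = 8 − 3 = 5

rB=5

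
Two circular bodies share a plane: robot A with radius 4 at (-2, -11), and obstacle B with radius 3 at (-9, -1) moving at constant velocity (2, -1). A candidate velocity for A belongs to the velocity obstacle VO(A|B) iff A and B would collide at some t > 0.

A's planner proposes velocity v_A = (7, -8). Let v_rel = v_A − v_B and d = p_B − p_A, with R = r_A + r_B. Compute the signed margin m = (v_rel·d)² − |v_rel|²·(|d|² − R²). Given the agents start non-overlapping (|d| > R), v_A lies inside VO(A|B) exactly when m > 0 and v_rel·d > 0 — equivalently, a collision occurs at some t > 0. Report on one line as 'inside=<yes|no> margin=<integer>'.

d = (-7, 10),  |d|² = 149;  R = 4+3 = 7,  c = 149−7² = 100
v_rel = (5, -7),  |v_rel|² = 74;  v_rel·d = (5)·(-7) + (-7)·(10) = -105
74·t² + 210·t + 100 = 0  ⇒  m = (-105)² − 74·100 = 3625
m = 3625 > 0,  v_rel·d = -105 < 0  ⇒  outside

inside=no margin=3625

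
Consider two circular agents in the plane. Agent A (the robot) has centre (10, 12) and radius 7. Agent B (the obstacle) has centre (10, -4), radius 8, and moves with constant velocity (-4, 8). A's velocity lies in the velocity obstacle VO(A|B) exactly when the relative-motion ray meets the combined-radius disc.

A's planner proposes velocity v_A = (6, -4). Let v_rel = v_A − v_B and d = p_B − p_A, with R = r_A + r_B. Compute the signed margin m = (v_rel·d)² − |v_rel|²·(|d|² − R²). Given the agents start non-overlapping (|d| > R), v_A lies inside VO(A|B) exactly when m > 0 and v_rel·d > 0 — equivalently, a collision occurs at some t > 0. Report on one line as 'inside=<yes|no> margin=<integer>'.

d = (0, -16),  |d|² = 256;  R = 7+8 = 15,  c = 256−15² = 31
v_rel = (10, -12),  |v_rel|² = 244;  v_rel·d = (10)·(0) + (-12)·(-16) = 192
244·t² − 384·t + 31 = 0  ⇒  m = 192² − 244·31 = 29300
m = 29300 > 0,  v_rel·d = 192 > 0  ⇒  inside

inside=yes margin=29300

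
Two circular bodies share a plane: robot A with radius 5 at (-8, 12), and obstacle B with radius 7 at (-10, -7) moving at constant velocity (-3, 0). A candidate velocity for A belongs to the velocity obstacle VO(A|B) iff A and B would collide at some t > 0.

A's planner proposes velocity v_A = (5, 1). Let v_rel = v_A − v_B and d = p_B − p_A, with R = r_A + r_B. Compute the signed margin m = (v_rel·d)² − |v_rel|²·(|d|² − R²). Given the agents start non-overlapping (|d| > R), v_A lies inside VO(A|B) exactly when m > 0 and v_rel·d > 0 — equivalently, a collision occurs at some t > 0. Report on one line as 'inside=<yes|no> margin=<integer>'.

d = (-2, -19),  |d|² = 365;  R = 5+7 = 12,  c = 365−12² = 221
v_rel = (8, 1),  |v_rel|² = 65;  v_rel·d = (8)·(-2) + (1)·(-19) = -35
65·t² + 70·t + 221 = 0  ⇒  m = (-35)² − 65·221 = -13140
m = -13140 < 0,  v_rel·d = -35 < 0  ⇒  outside

inside=no margin=-13140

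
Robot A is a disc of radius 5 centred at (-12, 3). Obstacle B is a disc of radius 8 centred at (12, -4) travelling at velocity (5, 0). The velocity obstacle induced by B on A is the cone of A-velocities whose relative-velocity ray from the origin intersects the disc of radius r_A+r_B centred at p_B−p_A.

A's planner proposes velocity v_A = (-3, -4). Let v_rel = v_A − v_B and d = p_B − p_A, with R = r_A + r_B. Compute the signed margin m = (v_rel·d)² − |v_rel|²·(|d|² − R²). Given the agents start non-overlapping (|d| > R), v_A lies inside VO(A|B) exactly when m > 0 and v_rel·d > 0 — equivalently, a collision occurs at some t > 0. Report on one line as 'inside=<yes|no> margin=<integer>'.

d = (24, -7),  |d|² = 625;  R = 5+8 = 13,  c = 625−13² = 456
v_rel = (-8, -4),  |v_rel|² = 80;  v_rel·d = (-8)·(24) + (-4)·(-7) = -164
80·t² + 328·t + 456 = 0  ⇒  m = (-164)² − 80·456 = -9584
m = -9584 < 0,  v_rel·d = -164 < 0  ⇒  outside

inside=no margin=-9584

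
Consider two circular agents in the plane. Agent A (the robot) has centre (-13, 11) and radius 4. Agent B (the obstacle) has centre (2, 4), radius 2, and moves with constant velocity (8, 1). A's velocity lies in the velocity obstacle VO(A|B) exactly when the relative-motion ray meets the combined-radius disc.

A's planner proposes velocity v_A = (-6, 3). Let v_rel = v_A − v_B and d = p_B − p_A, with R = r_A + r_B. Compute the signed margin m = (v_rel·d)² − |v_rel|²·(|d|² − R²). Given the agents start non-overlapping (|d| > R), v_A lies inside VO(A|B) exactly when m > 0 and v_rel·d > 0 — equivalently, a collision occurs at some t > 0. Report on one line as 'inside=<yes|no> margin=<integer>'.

d = (15, -7),  |d|² = 274;  R = 4+2 = 6,  c = 274−6² = 238
v_rel = (-14, 2),  |v_rel|² = 200;  v_rel·d = (-14)·(15) + (2)·(-7) = -224
200·t² + 448·t + 238 = 0  ⇒  m = (-224)² − 200·238 = 2576
m = 2576 > 0,  v_rel·d = -224 < 0  ⇒  outside

inside=no margin=2576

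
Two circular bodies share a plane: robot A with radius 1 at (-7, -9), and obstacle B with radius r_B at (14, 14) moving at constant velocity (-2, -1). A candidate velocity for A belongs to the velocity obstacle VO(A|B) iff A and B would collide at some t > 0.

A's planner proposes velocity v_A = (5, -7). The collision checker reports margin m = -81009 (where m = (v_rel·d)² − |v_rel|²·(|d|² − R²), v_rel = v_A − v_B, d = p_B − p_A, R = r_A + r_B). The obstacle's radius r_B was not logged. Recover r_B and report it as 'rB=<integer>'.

m = -81009
d = (21, 23);  v_rel = (7, -6),  |v_rel|² = 85
v_rel×d = (7)·(23) − (-6)·(21) = 287
since m = R²·85 − 287²:  R² = (82369 + -81009) / 85 = 16
R = √16 = 4  ⇒  r_B = 4 − 1 = 3

rB=3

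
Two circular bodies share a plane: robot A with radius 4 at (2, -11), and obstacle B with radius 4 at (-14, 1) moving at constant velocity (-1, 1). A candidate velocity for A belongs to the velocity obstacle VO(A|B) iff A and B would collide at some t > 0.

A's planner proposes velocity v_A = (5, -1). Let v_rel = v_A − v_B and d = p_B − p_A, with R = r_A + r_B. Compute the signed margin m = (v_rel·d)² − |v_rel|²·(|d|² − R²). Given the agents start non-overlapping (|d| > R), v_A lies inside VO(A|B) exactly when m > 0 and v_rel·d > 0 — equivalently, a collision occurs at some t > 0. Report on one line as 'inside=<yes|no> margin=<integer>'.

d = (-16, 12),  |d|² = 400;  R = 4+4 = 8,  c = 400−8² = 336
v_rel = (6, -2),  |v_rel|² = 40;  v_rel·d = (6)·(-16) + (-2)·(12) = -120
40·t² + 240·t + 336 = 0  ⇒  m = (-120)² − 40·336 = 960
m = 960 > 0,  v_rel·d = -120 < 0  ⇒  outside

inside=no margin=960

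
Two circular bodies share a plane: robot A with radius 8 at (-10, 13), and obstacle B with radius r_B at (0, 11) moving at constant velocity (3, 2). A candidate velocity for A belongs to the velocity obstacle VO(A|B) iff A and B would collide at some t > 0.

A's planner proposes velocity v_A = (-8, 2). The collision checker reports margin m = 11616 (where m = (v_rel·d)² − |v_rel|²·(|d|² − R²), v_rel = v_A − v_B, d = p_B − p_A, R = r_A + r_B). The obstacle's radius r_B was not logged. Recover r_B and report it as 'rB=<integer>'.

m = 11616
d = (10, -2);  v_rel = (-11, 0),  |v_rel|² = 121
v_rel×d = (-11)·(-2) − (0)·(10) = 22
since m = R²·121 − 22²:  R² = (484 + 11616) / 121 = 100
R = √100 = 10  ⇒  r_B = 10 − 8 = 2

rB=2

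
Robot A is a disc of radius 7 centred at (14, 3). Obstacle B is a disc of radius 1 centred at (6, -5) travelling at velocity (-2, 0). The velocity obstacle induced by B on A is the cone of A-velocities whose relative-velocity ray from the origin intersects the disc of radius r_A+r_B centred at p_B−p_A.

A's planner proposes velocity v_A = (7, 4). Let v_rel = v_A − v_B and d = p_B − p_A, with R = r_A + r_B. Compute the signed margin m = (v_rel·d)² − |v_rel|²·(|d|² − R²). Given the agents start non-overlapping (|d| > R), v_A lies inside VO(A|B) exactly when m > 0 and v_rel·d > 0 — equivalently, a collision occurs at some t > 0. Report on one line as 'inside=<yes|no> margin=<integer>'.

d = (-8, -8),  |d|² = 128;  R = 7+1 = 8,  c = 128−8² = 64
v_rel = (9, 4),  |v_rel|² = 97;  v_rel·d = (9)·(-8) + (4)·(-8) = -104
97·t² + 208·t + 64 = 0  ⇒  m = (-104)² − 97·64 = 4608
m = 4608 > 0,  v_rel·d = -104 < 0  ⇒  outside

inside=no margin=4608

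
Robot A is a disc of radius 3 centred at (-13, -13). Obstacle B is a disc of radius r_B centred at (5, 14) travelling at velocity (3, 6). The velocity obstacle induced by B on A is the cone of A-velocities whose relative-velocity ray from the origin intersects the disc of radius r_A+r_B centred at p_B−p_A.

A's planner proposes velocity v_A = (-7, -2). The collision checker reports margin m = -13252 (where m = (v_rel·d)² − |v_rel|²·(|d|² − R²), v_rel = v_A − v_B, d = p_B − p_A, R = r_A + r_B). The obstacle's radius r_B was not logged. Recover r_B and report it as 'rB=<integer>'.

m = -13252
d = (18, 27);  v_rel = (-10, -8),  |v_rel|² = 164
v_rel×d = (-10)·(27) − (-8)·(18) = -126
since m = R²·164 − (-126)²:  R² = (15876 + -13252) / 164 = 16
R = √16 = 4  ⇒  r_B = 4 − 3 = 1

rB=1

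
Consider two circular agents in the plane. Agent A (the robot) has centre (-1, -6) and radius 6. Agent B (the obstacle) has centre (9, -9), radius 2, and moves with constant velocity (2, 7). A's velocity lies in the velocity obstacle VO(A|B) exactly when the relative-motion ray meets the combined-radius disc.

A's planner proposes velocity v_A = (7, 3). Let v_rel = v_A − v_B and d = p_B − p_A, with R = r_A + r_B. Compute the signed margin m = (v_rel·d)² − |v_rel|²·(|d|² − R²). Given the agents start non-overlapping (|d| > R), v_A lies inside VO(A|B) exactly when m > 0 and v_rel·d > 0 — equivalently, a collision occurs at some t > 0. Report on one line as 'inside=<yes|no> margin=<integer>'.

d = (10, -3),  |d|² = 109;  R = 6+2 = 8,  c = 109−8² = 45
v_rel = (5, -4),  |v_rel|² = 41;  v_rel·d = (5)·(10) + (-4)·(-3) = 62
41·t² − 124·t + 45 = 0  ⇒  m = 62² − 41·45 = 1999
m = 1999 > 0,  v_rel·d = 62 > 0  ⇒  inside

inside=yes margin=1999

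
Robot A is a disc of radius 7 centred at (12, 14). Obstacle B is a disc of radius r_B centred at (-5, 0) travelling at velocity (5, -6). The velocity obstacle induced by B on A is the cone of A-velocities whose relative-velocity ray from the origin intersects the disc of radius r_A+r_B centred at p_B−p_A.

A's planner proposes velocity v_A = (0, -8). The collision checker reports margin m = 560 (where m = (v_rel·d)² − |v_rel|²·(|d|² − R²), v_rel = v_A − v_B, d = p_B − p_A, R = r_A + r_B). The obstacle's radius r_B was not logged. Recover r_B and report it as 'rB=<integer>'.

m = 560
d = (-17, -14);  v_rel = (-5, -2),  |v_rel|² = 29
v_rel×d = (-5)·(-14) − (-2)·(-17) = 36
since m = R²·29 − 36²:  R² = (1296 + 560) / 29 = 64
R = √64 = 8  ⇒  r_B = 8 − 7 = 1

rB=1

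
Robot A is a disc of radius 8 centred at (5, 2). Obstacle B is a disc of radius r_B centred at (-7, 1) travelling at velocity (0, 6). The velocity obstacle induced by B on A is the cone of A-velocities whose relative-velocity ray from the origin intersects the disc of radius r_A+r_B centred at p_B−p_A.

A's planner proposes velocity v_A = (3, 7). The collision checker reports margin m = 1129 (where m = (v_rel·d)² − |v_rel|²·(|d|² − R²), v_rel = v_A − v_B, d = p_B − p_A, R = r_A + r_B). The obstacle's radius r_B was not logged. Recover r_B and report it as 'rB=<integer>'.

m = 1129
d = (-12, -1);  v_rel = (3, 1),  |v_rel|² = 10
v_rel×d = (3)·(-1) − (1)·(-12) = 9
since m = R²·10 − 9²:  R² = (81 + 1129) / 10 = 121
R = √121 = 11  ⇒  r_B = 11 − 8 = 3

rB=3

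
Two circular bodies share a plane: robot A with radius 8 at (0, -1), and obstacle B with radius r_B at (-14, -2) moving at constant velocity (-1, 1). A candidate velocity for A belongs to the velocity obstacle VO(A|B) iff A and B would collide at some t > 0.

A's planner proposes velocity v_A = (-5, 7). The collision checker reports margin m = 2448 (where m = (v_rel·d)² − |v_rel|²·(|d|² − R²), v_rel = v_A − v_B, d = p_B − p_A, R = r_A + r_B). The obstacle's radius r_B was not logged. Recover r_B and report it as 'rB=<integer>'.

m = 2448
d = (-14, -1);  v_rel = (-4, 6),  |v_rel|² = 52
v_rel×d = (-4)·(-1) − (6)·(-14) = 88
since m = R²·52 − 88²:  R² = (7744 + 2448) / 52 = 196
R = √196 = 14  ⇒  r_B = 14 − 8 = 6

rB=6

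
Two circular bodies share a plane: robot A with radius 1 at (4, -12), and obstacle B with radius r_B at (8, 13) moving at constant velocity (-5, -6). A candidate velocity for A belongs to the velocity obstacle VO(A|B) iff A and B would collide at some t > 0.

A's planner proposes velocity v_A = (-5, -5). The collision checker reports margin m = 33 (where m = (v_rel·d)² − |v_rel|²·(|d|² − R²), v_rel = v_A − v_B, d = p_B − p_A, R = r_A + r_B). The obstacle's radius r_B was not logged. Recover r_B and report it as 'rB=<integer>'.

m = 33
d = (4, 25);  v_rel = (0, 1),  |v_rel|² = 1
v_rel×d = (0)·(25) − (1)·(4) = -4
since m = R²·1 − (-4)²:  R² = (16 + 33) / 1 = 49
R = √49 = 7  ⇒  r_B = 7 − 1 = 6

rB=6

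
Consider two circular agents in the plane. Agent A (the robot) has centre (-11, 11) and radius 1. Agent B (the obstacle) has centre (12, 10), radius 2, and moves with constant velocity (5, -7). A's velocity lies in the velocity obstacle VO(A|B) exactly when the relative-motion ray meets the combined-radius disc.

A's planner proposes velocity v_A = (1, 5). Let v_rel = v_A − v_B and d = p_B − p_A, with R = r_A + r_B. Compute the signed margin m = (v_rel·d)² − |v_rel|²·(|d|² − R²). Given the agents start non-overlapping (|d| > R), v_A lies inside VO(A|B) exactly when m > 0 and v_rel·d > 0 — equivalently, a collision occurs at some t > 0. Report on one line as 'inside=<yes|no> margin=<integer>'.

d = (23, -1),  |d|² = 530;  R = 1+2 = 3,  c = 530−3² = 521
v_rel = (-4, 12),  |v_rel|² = 160;  v_rel·d = (-4)·(23) + (12)·(-1) = -104
160·t² + 208·t + 521 = 0  ⇒  m = (-104)² − 160·521 = -72544
m = -72544 < 0,  v_rel·d = -104 < 0  ⇒  outside

inside=no margin=-72544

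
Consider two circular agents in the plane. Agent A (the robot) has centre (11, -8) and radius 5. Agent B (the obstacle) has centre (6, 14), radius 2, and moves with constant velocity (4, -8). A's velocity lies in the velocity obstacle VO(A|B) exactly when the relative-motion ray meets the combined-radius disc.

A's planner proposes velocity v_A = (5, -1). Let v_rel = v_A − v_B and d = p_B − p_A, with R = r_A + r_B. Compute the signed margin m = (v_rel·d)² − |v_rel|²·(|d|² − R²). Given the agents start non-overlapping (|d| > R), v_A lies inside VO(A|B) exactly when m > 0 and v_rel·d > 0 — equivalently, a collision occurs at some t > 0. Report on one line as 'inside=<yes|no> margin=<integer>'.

d = (-5, 22),  |d|² = 509;  R = 5+2 = 7,  c = 509−7² = 460
v_rel = (1, 7),  |v_rel|² = 50;  v_rel·d = (1)·(-5) + (7)·(22) = 149
50·t² − 298·t + 460 = 0  ⇒  m = 149² − 50·460 = -799
m = -799 < 0,  v_rel·d = 149 > 0  ⇒  outside

inside=no margin=-799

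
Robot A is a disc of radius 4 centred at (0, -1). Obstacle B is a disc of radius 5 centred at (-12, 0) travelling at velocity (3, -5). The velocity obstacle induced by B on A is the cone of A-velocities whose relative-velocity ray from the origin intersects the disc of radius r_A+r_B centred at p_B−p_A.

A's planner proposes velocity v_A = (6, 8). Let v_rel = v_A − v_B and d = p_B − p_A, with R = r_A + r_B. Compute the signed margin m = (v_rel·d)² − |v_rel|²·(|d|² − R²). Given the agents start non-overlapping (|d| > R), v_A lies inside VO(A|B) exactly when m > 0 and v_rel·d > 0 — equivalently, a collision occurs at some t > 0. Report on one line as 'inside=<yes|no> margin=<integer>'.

d = (-12, 1),  |d|² = 145;  R = 4+5 = 9,  c = 145−9² = 64
v_rel = (3, 13),  |v_rel|² = 178;  v_rel·d = (3)·(-12) + (13)·(1) = -23
178·t² + 46·t + 64 = 0  ⇒  m = (-23)² − 178·64 = -10863
m = -10863 < 0,  v_rel·d = -23 < 0  ⇒  outside

inside=no margin=-10863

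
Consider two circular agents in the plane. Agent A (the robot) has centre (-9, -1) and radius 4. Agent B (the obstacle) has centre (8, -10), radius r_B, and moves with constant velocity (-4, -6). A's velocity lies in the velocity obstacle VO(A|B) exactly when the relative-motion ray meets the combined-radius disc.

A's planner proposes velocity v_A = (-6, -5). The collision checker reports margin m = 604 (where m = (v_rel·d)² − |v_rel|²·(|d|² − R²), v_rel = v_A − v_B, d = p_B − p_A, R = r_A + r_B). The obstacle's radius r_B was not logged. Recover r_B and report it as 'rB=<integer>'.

m = 604
d = (17, -9);  v_rel = (-2, 1),  |v_rel|² = 5
v_rel×d = (-2)·(-9) − (1)·(17) = 1
since m = R²·5 − 1²:  R² = (1 + 604) / 5 = 121
R = √121 = 11  ⇒  r_B = 11 − 4 = 7

rB=7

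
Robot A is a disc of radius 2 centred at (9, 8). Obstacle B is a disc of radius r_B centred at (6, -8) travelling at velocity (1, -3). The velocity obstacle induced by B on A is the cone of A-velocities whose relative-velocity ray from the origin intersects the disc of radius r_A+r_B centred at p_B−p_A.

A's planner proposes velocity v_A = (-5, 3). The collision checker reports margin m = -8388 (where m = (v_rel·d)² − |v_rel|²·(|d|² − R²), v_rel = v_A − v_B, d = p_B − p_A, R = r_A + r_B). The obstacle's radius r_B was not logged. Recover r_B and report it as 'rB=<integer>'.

m = -8388
d = (-3, -16);  v_rel = (-6, 6),  |v_rel|² = 72
v_rel×d = (-6)·(-16) − (6)·(-3) = 114
since m = R²·72 − 114²:  R² = (12996 + -8388) / 72 = 64
R = √64 = 8  ⇒  r_B = 8 − 2 = 6

rB=6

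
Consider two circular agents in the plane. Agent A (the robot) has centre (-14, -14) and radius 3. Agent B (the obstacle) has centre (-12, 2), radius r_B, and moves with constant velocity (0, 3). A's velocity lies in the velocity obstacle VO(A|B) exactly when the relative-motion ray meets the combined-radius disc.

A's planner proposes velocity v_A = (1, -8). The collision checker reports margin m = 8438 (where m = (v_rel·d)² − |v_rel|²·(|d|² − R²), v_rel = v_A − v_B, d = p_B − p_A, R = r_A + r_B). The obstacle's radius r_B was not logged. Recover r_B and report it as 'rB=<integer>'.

m = 8438
d = (2, 16);  v_rel = (1, -11),  |v_rel|² = 122
v_rel×d = (1)·(16) − (-11)·(2) = 38
since m = R²·122 − 38²:  R² = (1444 + 8438) / 122 = 81
R = √81 = 9  ⇒  r_B = 9 − 3 = 6

rB=6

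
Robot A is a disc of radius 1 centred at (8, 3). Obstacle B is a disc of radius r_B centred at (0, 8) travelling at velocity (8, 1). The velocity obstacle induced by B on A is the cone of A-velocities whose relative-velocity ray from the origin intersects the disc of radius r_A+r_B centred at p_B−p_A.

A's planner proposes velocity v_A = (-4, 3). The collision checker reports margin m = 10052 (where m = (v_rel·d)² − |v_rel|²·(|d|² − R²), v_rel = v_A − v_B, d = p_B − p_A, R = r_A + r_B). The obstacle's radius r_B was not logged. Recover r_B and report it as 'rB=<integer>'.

m = 10052
d = (-8, 5);  v_rel = (-12, 2),  |v_rel|² = 148
v_rel×d = (-12)·(5) − (2)·(-8) = -44
since m = R²·148 − (-44)²:  R² = (1936 + 10052) / 148 = 81
R = √81 = 9  ⇒  r_B = 9 − 1 = 8

rB=8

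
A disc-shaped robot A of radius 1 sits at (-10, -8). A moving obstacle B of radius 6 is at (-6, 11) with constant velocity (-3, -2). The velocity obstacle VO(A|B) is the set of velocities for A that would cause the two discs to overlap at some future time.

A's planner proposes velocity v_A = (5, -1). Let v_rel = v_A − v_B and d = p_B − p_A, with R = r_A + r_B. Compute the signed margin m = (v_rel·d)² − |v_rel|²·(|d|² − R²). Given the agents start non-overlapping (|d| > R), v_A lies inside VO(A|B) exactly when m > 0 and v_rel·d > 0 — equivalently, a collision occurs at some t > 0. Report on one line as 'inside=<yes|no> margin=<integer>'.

d = (4, 19),  |d|² = 377;  R = 1+6 = 7,  c = 377−7² = 328
v_rel = (8, 1),  |v_rel|² = 65;  v_rel·d = (8)·(4) + (1)·(19) = 51
65·t² − 102·t + 328 = 0  ⇒  m = 51² − 65·328 = -18719
m = -18719 < 0,  v_rel·d = 51 > 0  ⇒  outside

inside=no margin=-18719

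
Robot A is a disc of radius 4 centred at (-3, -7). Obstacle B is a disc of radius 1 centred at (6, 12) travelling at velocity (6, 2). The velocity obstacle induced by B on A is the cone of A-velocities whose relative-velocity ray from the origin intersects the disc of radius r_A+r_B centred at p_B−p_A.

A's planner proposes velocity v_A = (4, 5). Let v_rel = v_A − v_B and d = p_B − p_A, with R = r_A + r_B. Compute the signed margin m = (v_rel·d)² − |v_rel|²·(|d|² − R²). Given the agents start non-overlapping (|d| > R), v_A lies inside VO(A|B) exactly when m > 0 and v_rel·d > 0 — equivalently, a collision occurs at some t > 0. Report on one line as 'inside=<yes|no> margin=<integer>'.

d = (9, 19),  |d|² = 442;  R = 4+1 = 5,  c = 442−5² = 417
v_rel = (-2, 3),  |v_rel|² = 13;  v_rel·d = (-2)·(9) + (3)·(19) = 39
13·t² − 78·t + 417 = 0  ⇒  m = 39² − 13·417 = -3900
m = -3900 < 0,  v_rel·d = 39 > 0  ⇒  outside

inside=no margin=-3900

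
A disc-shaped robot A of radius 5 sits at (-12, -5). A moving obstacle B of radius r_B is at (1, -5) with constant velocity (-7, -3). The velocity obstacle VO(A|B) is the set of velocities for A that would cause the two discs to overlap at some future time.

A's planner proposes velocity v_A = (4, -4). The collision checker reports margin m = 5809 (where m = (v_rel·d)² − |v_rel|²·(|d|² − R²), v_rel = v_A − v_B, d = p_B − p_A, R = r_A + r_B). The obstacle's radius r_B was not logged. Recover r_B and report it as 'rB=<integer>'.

m = 5809
d = (13, 0);  v_rel = (11, -1),  |v_rel|² = 122
v_rel×d = (11)·(0) − (-1)·(13) = 13
since m = R²·122 − 13²:  R² = (169 + 5809) / 122 = 49
R = √49 = 7  ⇒  r_B = 7 − 5 = 2

rB=2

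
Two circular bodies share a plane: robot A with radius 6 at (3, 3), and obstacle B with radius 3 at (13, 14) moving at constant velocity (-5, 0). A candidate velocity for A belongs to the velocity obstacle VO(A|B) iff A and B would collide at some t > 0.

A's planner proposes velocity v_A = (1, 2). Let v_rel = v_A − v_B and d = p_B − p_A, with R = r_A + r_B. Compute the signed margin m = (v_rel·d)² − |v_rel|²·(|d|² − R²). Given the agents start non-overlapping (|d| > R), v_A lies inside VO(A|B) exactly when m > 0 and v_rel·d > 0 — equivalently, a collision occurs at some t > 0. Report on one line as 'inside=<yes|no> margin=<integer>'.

d = (10, 11),  |d|² = 221;  R = 6+3 = 9,  c = 221−9² = 140
v_rel = (6, 2),  |v_rel|² = 40;  v_rel·d = (6)·(10) + (2)·(11) = 82
40·t² − 164·t + 140 = 0  ⇒  m = 82² − 40·140 = 1124
m = 1124 > 0,  v_rel·d = 82 > 0  ⇒  inside

inside=yes margin=1124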